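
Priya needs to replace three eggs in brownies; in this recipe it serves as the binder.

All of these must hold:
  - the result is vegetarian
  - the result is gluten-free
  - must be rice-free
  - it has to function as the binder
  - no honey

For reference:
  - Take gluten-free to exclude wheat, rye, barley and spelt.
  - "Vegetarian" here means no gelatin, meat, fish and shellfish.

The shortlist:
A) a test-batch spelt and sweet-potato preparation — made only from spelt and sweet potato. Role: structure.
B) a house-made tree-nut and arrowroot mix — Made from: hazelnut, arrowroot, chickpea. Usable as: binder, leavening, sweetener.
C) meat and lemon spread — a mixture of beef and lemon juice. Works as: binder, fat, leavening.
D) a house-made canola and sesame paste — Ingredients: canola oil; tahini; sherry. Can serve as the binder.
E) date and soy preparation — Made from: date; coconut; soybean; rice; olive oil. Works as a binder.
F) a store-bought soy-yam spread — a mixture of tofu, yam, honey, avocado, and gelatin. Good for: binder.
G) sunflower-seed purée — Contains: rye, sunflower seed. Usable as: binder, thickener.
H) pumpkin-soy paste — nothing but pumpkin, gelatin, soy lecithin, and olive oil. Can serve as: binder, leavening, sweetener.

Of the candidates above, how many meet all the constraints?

A: not usable as a binder; has spelt, so not gluten-free — reject
B: vegetarian, no rice — valid
C: has beef, so not vegetarian — no
D: works as a binder, vegetarian, no honey — valid
E: has rice, so not rice-free — reject
F: has gelatin, so not vegetarian; has honey, so not honey-free — reject
G: has rye, so not gluten-free — out
H: has gelatin, so not vegetarian — reject

2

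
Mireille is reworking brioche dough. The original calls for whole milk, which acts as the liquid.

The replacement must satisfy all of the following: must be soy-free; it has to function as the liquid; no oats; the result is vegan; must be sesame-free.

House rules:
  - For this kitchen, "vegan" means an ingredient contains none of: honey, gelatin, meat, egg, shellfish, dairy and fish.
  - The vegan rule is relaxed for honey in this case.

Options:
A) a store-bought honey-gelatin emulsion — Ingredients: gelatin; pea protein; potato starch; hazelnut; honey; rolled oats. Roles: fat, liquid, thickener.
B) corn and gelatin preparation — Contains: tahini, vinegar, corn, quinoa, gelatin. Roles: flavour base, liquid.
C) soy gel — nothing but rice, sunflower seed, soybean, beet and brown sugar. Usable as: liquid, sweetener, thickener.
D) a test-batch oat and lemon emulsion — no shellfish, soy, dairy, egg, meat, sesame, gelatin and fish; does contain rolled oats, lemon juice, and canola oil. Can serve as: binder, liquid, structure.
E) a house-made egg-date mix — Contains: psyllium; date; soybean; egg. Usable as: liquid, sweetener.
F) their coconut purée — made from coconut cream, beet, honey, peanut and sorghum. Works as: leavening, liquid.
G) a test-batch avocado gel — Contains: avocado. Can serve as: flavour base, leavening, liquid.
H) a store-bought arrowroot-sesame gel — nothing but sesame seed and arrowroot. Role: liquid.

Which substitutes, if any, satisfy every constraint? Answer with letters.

F, G

A: has gelatin, so not vegan; has rolled oats, so not oat-free — no
B: has gelatin, so not vegan; has tahini, so not sesame-free — out
C: has soybean, so not soy-free — out
D: has rolled oats, so not oat-free — out
E: has egg, so not vegan; has soybean, so not soy-free — no
F: honey is permitted under the vegan carve-out; nothing else excluded — keep
G: every rule checks out — keep
H: has sesame seed, so not sesame-free — out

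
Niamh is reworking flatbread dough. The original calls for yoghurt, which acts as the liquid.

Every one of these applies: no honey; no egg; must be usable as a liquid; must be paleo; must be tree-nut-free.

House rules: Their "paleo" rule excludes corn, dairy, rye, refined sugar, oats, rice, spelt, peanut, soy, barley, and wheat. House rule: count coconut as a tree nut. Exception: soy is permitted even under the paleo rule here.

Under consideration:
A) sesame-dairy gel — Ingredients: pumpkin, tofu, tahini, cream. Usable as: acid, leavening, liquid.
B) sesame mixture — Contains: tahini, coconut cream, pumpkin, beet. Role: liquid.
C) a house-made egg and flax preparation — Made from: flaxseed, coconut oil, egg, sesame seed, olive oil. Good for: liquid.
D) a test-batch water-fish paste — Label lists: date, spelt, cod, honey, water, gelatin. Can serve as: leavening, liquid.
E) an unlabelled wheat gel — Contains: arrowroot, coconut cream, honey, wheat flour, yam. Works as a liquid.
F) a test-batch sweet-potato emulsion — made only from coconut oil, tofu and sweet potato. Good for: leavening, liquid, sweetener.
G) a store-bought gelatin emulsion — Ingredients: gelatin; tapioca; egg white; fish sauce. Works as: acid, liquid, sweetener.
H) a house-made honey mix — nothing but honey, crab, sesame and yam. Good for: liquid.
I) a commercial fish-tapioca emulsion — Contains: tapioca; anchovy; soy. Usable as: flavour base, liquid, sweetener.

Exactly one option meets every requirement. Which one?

A: has cream, so not paleo — reject
B: has coconut cream, so not tree-nut-free — no
C: has coconut oil, so not tree-nut-free; has egg, so not egg-free — out
D: has spelt, so not paleo; has honey, so not honey-free — out
E: has wheat flour, so not paleo; has coconut cream, so not tree-nut-free (and 1 more) — no
F: has coconut oil, so not tree-nut-free — reject
G: has egg white, so not egg-free — reject
H: has honey, so not honey-free — reject
I: soy is permitted under the paleo carve-out; nothing else excluded — valid

I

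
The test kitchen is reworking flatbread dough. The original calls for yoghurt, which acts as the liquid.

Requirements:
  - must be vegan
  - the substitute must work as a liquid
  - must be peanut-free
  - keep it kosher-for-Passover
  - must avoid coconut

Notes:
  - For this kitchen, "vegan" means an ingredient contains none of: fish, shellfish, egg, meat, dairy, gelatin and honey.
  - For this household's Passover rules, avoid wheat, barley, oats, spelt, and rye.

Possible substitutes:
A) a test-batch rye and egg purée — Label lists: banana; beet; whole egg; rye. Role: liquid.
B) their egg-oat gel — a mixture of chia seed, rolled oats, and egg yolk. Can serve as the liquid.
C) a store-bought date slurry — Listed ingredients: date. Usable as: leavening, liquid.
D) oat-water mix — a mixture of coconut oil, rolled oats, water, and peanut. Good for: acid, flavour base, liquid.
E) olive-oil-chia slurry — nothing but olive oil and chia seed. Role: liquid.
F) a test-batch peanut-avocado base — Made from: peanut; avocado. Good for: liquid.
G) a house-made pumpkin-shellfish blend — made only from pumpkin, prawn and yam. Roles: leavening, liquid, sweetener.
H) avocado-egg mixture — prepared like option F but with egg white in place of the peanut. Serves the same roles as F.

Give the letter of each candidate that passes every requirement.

A: has whole egg, so not vegan; has rye, so not kosher-for-Passover — reject
B: has egg yolk, so not vegan; has rolled oats, so not kosher-for-Passover — out
C: vegan, no peanut — valid
D: has rolled oats, so not kosher-for-Passover; has coconut oil, so not coconut-free (and 1 more) — reject
E: works as a liquid, no coconut, kosher-for-Passover — keep
F: has peanut, so not peanut-free — reject
G: has prawn, so not vegan — no
H: has egg white, so not vegan — reject

C, E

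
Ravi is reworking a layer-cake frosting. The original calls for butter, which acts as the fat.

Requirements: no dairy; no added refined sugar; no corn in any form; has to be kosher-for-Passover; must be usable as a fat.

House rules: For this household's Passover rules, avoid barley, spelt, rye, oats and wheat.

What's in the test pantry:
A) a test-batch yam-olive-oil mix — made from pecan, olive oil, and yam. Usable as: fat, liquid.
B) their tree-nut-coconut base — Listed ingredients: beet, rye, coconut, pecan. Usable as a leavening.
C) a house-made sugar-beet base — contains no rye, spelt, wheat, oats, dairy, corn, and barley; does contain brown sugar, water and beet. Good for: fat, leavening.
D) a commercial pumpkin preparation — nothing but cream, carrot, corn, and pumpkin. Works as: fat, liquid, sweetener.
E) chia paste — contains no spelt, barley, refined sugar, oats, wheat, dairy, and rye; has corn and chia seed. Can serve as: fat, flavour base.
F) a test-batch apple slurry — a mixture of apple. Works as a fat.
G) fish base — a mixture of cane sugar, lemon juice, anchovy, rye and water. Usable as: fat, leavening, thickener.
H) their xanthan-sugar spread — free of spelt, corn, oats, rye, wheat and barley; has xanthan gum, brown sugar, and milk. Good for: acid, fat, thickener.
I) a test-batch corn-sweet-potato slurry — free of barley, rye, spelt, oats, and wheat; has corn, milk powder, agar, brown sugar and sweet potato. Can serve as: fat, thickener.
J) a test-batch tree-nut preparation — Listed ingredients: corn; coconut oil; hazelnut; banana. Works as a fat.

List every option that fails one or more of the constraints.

B, C, D, E, G, H, I, J

A: nothing on the exclusion list — valid
B: not usable as a fat; has rye, so not kosher-for-Passover — no
C: has brown sugar, so not no-added-sugar — reject
D: has cream, so not dairy-free; has corn, so not corn-free — out
E: has corn, so not corn-free — reject
F: only apple; none excluded — OK
G: has rye, so not kosher-for-Passover; has cane sugar, so not no-added-sugar — out
H: has brown sugar, so not no-added-sugar; has milk, so not dairy-free — out
I: has brown sugar, so not no-added-sugar; has milk powder, so not dairy-free (and 1 more) — out
J: has corn, so not corn-free — out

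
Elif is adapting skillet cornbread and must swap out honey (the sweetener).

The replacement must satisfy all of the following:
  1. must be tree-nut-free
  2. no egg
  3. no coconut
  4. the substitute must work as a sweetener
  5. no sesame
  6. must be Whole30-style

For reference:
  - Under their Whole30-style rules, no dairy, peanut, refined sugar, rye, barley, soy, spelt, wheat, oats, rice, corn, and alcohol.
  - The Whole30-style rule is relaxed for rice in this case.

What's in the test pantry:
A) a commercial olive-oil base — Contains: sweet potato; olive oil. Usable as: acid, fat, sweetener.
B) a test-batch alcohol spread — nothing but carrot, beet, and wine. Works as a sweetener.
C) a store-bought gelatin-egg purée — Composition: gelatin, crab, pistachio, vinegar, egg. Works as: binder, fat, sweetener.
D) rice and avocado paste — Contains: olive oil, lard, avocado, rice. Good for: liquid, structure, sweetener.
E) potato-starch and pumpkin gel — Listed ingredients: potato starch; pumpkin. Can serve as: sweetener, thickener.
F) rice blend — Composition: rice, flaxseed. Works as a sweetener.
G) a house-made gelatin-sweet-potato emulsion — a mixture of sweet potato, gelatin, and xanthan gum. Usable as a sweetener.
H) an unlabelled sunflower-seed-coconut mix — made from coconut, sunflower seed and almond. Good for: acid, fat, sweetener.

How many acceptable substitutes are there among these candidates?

5

A: only sweet potato and olive oil; none excluded — valid
B: has wine, so not Whole30-style — out
C: has pistachio, so not tree-nut-free; has egg, so not egg-free — reject
D: rice is permitted under the Whole30-style carve-out; nothing else excluded — valid
E: only pumpkin and potato starch; none excluded — keep
F: rice is permitted under the Whole30-style carve-out; nothing else excluded — OK
G: Whole30-style, no tree nuts — keep
H: has almond, so not tree-nut-free; has coconut, so not coconut-free — out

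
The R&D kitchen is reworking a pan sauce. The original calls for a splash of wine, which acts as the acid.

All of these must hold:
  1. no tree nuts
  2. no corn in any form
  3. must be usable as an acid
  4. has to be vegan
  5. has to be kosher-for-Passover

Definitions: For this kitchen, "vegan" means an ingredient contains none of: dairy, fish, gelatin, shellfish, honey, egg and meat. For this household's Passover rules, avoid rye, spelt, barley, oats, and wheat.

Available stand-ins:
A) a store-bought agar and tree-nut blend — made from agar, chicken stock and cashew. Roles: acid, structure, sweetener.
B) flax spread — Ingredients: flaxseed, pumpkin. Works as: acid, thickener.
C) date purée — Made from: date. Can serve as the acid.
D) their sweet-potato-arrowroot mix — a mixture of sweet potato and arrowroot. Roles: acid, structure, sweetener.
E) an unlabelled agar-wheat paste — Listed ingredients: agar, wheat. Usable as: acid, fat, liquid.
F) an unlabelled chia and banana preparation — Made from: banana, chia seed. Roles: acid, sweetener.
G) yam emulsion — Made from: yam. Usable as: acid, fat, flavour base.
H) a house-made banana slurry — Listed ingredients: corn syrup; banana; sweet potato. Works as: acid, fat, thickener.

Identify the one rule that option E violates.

usable as an acid: satisfied
vegan: satisfied
kosher-for-Passover: has wheat — fails
corn-free: satisfied
tree-nut-free: satisfied

kosher-for-Passover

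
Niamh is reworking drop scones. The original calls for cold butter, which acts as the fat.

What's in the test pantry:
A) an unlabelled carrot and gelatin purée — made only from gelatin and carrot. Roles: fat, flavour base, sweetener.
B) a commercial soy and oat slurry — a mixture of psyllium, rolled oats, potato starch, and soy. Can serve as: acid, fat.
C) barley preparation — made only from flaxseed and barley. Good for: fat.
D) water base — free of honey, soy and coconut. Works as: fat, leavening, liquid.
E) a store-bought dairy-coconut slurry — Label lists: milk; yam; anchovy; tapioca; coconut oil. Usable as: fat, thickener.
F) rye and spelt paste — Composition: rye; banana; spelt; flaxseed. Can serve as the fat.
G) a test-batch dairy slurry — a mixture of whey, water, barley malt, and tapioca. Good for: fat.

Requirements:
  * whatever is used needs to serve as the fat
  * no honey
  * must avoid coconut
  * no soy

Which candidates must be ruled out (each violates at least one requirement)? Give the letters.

B, E

A: nothing on the exclusion list — keep
B: has soy, so not soy-free — out
C: only barley and flaxseed; none excluded — keep
D: no coconut, no soy — keep
E: has coconut oil, so not coconut-free — no
F: rye and spelt etc. — none of it excluded — keep
G: barley malt and whey etc. — none of it excluded — keep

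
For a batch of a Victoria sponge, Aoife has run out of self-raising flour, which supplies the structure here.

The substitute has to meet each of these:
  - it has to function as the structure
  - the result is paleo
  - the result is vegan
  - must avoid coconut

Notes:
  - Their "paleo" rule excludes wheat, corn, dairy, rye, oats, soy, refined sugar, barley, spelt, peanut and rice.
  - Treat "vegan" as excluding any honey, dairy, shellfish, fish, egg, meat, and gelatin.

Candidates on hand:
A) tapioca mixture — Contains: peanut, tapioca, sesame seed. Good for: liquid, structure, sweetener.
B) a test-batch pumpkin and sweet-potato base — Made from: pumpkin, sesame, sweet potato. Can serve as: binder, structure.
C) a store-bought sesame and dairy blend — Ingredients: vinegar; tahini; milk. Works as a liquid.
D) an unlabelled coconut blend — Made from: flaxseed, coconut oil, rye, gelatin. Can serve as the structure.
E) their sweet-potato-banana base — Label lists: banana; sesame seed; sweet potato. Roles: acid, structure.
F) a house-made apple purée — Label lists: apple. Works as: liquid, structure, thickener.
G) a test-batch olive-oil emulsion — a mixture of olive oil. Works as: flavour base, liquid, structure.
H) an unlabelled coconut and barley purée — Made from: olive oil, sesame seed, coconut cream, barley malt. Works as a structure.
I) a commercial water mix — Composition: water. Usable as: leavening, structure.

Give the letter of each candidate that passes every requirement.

A: has peanut, so not paleo — reject
B: only sesame, sweet potato, and pumpkin; none excluded — valid
C: not usable as a structure; has milk, so not paleo (and 1 more) — no
D: has rye, so not paleo; has gelatin, so not vegan (and 1 more) — out
E: only sesame seed, banana, and sweet potato; none excluded — OK
F: nothing on the exclusion list — valid
G: works as a structure, paleo, no coconut — valid
H: has barley malt, so not paleo; has coconut cream, so not coconut-free — reject
I: every rule checks out — OK

B, E, F, G, I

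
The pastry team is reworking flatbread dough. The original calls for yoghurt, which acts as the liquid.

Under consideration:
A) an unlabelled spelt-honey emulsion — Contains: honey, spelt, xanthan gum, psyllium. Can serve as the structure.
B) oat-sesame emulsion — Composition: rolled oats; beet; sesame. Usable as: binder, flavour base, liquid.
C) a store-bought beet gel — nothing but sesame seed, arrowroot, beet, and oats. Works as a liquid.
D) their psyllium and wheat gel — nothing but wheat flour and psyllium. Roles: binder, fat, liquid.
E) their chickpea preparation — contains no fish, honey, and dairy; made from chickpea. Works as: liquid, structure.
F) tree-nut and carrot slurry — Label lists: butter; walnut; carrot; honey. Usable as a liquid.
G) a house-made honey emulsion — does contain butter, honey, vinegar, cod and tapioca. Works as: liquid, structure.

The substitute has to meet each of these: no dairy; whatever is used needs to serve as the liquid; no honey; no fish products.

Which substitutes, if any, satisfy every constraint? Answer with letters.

B, C, D, E

A: not usable as a liquid; has honey, so not honey-free — no
B: works as a liquid, no honey, no fish — keep
C: no honey, no fish — valid
D: only wheat flour and psyllium; none excluded — valid
E: no dairy, no honey — OK
F: has honey, so not honey-free; has butter, so not dairy-free — no
G: has honey, so not honey-free; has butter, so not dairy-free (and 1 more) — reject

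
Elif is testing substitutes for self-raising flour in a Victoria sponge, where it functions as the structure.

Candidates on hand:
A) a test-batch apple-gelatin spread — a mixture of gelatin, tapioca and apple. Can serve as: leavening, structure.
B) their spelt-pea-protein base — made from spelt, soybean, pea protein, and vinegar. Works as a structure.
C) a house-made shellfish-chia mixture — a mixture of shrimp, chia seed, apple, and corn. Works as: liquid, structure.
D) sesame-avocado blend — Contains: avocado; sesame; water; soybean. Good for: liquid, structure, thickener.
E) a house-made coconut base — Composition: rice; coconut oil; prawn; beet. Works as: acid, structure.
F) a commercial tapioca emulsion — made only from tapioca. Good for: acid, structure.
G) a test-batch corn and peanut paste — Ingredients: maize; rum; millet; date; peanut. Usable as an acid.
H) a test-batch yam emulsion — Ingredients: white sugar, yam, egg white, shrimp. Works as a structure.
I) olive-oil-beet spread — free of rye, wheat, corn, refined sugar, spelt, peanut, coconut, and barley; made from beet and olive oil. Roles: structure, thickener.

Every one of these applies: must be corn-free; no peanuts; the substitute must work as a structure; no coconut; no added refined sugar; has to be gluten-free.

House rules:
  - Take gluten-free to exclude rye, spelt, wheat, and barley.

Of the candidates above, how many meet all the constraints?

A: every rule checks out — valid
B: has spelt, so not gluten-free — out
C: has corn, so not corn-free — reject
D: sesame and soybean etc. — none of it excluded — valid
E: has coconut oil, so not coconut-free — no
F: works as a structure, no coconut, no refined sugar — OK
G: not usable as a structure; has maize, so not corn-free (and 1 more) — out
H: has white sugar, so not no-added-sugar — reject
I: no refined sugar, no corn — valid

4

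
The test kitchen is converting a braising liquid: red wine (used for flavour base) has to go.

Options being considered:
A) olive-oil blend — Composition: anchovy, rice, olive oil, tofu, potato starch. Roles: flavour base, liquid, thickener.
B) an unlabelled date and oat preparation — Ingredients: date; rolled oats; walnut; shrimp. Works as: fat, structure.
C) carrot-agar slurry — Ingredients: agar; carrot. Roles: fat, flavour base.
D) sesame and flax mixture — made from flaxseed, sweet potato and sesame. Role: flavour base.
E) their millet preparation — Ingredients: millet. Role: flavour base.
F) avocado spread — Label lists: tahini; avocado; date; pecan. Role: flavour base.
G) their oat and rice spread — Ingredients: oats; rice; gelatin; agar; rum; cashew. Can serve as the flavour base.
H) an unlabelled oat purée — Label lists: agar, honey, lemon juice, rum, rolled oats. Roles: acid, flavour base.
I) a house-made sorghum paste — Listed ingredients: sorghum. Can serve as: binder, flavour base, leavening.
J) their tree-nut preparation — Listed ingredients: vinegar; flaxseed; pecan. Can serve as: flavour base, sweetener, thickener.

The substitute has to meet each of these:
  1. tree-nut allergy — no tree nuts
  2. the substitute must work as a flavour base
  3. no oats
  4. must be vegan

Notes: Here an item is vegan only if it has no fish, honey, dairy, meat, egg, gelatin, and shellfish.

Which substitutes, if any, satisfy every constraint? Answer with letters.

A: has anchovy, so not vegan — reject
B: not usable as a flavour base; has shrimp, so not vegan (and 2 more) — reject
C: nothing on the exclusion list — keep
D: all constraints satisfied — valid
E: works as a flavour base, no oats, vegan — OK
F: has pecan, so not tree-nut-free — no
G: has gelatin, so not vegan; has oats, so not oat-free (and 1 more) — reject
H: has honey, so not vegan; has rolled oats, so not oat-free — reject
I: only sorghum; none excluded — keep
J: has pecan, so not tree-nut-free — reject

C, D, E, I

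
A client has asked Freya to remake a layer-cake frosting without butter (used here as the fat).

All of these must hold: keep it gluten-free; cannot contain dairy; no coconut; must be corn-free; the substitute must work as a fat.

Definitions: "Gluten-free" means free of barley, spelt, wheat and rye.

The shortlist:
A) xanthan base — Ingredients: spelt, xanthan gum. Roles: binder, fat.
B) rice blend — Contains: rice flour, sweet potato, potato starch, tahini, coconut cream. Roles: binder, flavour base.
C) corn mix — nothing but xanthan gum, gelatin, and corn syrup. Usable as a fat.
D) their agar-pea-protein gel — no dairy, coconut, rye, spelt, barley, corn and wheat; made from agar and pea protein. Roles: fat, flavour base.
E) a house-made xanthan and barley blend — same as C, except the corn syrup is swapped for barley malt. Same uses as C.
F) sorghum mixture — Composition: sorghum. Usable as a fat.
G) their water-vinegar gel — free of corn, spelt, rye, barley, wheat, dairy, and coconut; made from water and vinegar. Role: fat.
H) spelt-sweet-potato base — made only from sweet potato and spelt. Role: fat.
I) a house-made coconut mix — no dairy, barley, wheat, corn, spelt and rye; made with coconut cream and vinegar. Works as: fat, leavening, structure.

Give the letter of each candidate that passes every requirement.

D, F, G

A: has spelt, so not gluten-free — out
B: not usable as a fat; has coconut cream, so not coconut-free — out
C: has corn syrup, so not corn-free — out
D: every rule checks out — keep
E: has barley malt, so not gluten-free — out
F: all constraints satisfied — keep
G: no corn, gluten-free — keep
H: has spelt, so not gluten-free — no
I: has coconut cream, so not coconut-free — no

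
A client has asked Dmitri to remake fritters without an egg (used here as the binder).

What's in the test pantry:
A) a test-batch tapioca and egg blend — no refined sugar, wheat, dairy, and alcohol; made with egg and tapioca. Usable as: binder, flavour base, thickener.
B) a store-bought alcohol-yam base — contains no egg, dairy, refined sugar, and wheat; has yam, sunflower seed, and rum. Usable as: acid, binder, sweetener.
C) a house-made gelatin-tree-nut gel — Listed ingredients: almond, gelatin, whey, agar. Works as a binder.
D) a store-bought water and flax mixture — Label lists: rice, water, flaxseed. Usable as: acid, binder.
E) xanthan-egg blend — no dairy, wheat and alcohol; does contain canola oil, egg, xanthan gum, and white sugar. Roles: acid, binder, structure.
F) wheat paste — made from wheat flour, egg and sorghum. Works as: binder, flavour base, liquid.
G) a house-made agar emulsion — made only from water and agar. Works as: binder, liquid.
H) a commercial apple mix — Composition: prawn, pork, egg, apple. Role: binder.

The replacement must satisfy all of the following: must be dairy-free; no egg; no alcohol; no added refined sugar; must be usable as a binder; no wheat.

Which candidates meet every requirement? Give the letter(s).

A: has egg, so not egg-free — reject
B: has rum, so not alcohol-free — out
C: has whey, so not dairy-free — no
D: works as a binder, no egg, no wheat — OK
E: has egg, so not egg-free; has white sugar, so not no-added-sugar — reject
F: has egg, so not egg-free; has wheat flour, so not wheat-free — no
G: all constraints satisfied — OK
H: has egg, so not egg-free — no

D, G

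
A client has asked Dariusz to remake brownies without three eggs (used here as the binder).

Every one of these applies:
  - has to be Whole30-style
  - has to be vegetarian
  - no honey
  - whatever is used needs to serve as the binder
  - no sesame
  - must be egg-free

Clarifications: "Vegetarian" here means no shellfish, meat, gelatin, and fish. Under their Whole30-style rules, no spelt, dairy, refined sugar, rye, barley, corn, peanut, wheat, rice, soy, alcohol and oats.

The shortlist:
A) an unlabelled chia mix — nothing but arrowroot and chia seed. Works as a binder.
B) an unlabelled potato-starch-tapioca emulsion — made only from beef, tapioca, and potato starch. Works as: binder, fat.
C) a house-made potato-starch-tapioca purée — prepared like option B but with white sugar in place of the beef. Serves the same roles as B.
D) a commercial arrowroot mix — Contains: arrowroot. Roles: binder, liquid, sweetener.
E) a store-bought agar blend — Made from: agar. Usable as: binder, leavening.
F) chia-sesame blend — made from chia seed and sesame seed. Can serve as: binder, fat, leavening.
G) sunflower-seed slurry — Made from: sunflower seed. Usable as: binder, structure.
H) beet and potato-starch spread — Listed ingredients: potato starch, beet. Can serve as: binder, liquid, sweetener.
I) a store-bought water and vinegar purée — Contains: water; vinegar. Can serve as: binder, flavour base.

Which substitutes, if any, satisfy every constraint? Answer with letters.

A: works as a binder, Whole30-style, no sesame — OK
B: has beef, so not vegetarian — reject
C: has white sugar, so not Whole30-style — out
D: only arrowroot; none excluded — valid
E: only agar; none excluded — keep
F: has sesame seed, so not sesame-free — reject
G: every rule checks out — valid
H: only potato starch and beet; none excluded — keep
I: every rule checks out — keep

A, D, E, G, H, I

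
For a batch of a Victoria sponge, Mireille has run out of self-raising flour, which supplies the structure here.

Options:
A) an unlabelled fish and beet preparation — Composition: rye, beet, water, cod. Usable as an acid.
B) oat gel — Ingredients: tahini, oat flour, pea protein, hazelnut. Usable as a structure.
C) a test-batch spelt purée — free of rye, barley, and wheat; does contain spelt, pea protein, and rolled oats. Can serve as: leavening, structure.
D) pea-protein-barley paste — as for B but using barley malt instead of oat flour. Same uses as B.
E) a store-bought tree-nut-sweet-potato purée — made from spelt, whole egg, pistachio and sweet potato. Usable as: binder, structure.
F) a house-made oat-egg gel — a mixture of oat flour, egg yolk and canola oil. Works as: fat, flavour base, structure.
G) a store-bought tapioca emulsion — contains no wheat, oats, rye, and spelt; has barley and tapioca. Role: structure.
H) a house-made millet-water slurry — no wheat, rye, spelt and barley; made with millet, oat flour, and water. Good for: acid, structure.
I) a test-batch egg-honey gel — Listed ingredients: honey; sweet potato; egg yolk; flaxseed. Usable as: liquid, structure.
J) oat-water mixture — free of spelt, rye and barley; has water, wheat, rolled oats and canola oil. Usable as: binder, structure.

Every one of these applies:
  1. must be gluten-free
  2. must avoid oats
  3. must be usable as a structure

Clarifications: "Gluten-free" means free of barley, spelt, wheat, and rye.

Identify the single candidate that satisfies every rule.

A: not usable as a structure; has rye, so not gluten-free — out
B: has oat flour, so not oat-free — out
C: has spelt, so not gluten-free; has rolled oats, so not oat-free — out
D: has barley malt, so not gluten-free — no
E: has spelt, so not gluten-free — no
F: has oat flour, so not oat-free — no
G: has barley, so not gluten-free — out
H: has oat flour, so not oat-free — no
I: egg yolk and honey etc. — none of it excluded — OK
J: has wheat, so not gluten-free; has rolled oats, so not oat-free — reject

I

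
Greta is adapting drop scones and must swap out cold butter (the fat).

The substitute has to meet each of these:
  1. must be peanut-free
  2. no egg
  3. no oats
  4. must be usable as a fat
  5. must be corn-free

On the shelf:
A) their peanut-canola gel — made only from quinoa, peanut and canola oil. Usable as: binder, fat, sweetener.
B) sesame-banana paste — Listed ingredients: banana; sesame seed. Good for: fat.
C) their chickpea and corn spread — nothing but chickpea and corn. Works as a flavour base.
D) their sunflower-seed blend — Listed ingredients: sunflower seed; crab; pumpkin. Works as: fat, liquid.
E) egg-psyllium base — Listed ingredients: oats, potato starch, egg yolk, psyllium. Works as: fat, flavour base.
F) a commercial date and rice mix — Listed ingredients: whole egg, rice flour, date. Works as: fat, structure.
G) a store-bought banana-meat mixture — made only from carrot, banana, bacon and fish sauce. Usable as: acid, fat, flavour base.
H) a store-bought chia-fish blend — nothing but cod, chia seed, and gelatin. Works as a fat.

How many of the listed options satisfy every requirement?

A: has peanut, so not peanut-free — no
B: nothing on the exclusion list — keep
C: not usable as a fat; has corn, so not corn-free — reject
D: only crab, pumpkin and sunflower seed; none excluded — keep
E: has oats, so not oat-free; has egg yolk, so not egg-free — no
F: has whole egg, so not egg-free — no
G: no egg, no peanut — keep
H: all constraints satisfied — OK

4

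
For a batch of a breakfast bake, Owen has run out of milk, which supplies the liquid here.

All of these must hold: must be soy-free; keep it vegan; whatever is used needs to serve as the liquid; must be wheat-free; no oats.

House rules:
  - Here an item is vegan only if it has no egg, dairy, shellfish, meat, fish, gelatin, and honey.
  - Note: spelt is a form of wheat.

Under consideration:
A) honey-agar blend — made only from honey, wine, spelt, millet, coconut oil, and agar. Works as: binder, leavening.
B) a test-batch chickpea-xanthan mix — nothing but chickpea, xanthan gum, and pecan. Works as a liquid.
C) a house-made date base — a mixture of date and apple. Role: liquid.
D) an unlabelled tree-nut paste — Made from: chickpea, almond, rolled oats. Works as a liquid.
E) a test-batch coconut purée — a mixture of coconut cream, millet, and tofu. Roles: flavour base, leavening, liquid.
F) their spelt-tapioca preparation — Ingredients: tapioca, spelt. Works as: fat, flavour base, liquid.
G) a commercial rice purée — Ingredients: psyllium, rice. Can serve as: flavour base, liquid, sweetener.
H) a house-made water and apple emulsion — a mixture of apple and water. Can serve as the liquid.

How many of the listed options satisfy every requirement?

A: not usable as a liquid; has honey, so not vegan (and 1 more) — reject
B: no soy, no oats — OK
C: all constraints satisfied — keep
D: has rolled oats, so not oat-free — out
E: has tofu, so not soy-free — no
F: has spelt, so not wheat-free — out
G: no soy, vegan — keep
H: works as a liquid, vegan, wheat-free — valid

4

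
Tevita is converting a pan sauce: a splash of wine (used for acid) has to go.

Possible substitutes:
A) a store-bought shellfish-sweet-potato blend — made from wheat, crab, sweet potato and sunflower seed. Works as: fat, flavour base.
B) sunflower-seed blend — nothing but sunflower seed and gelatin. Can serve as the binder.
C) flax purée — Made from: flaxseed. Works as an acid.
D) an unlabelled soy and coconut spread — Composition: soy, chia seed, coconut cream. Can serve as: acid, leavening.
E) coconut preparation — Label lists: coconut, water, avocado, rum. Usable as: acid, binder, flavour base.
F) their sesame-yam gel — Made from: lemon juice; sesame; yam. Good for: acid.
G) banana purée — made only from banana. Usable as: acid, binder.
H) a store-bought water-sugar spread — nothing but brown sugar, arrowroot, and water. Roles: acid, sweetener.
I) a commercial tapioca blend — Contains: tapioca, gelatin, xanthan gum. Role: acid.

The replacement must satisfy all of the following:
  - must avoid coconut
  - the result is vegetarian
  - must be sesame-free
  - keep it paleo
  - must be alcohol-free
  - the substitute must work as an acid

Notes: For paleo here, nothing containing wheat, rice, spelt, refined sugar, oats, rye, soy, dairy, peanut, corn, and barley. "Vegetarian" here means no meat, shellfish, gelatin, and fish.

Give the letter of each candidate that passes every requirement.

A: not usable as an acid; has wheat, so not paleo (and 1 more) — reject
B: not usable as an acid; has gelatin, so not vegetarian — reject
C: nothing on the exclusion list — OK
D: has soy, so not paleo; has coconut cream, so not coconut-free — no
E: has coconut, so not coconut-free; has rum, so not alcohol-free — out
F: has sesame, so not sesame-free — reject
G: vegetarian, no sesame — OK
H: has brown sugar, so not paleo — no
I: has gelatin, so not vegetarian — no

C, G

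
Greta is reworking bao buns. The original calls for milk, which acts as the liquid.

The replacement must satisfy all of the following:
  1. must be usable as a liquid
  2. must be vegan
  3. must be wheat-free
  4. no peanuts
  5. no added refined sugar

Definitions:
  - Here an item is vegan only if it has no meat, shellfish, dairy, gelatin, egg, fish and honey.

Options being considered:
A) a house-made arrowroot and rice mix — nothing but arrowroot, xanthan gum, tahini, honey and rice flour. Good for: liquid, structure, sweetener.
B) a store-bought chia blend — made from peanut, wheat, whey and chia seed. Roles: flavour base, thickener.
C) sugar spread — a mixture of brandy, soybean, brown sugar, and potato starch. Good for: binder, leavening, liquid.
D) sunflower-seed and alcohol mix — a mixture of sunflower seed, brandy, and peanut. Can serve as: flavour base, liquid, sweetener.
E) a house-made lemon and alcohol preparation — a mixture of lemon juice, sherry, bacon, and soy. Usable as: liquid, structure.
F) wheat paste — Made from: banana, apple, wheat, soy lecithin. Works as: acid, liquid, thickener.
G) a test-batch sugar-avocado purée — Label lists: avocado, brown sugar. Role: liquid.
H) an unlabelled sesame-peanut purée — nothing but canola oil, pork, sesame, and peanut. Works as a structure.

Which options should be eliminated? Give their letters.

A, B, C, D, E, F, G, H

A: has honey, so not vegan — reject
B: not usable as a liquid; has whey, so not vegan (and 2 more) — reject
C: has brown sugar, so not no-added-sugar — reject
D: has peanut, so not peanut-free — no
E: has bacon, so not vegan — out
F: has wheat, so not wheat-free — out
G: has brown sugar, so not no-added-sugar — out
H: not usable as a liquid; has pork, so not vegan (and 1 more) — out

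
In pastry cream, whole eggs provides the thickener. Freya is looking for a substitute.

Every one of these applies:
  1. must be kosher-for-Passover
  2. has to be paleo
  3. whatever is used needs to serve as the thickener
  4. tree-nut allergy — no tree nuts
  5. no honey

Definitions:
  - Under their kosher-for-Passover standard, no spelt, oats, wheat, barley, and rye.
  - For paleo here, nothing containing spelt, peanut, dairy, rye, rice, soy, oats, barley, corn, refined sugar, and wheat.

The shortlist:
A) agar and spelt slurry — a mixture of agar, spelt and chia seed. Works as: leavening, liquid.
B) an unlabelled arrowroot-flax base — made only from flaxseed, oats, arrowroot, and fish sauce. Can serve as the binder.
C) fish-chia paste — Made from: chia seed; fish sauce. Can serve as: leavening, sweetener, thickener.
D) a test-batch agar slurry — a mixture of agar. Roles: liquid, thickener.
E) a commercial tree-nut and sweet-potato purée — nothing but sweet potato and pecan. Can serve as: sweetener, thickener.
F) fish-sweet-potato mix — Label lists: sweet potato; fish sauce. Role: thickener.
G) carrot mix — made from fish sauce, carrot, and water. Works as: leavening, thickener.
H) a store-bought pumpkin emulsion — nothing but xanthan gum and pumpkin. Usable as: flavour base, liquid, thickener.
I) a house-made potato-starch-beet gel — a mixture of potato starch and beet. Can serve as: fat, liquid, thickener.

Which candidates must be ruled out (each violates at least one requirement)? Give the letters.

A: not usable as a thickener; has spelt, so not kosher-for-Passover (and 1 more) — reject
B: not usable as a thickener; has oats, so not kosher-for-Passover (and 1 more) — no
C: works as a thickener, paleo, no tree nuts — keep
D: only agar; none excluded — valid
E: has pecan, so not tree-nut-free — out
F: all constraints satisfied — keep
G: works as a thickener, paleo, no honey — valid
H: works as a thickener, paleo, no tree nuts — keep
I: works as a thickener, no tree nuts, no honey — valid

A, B, E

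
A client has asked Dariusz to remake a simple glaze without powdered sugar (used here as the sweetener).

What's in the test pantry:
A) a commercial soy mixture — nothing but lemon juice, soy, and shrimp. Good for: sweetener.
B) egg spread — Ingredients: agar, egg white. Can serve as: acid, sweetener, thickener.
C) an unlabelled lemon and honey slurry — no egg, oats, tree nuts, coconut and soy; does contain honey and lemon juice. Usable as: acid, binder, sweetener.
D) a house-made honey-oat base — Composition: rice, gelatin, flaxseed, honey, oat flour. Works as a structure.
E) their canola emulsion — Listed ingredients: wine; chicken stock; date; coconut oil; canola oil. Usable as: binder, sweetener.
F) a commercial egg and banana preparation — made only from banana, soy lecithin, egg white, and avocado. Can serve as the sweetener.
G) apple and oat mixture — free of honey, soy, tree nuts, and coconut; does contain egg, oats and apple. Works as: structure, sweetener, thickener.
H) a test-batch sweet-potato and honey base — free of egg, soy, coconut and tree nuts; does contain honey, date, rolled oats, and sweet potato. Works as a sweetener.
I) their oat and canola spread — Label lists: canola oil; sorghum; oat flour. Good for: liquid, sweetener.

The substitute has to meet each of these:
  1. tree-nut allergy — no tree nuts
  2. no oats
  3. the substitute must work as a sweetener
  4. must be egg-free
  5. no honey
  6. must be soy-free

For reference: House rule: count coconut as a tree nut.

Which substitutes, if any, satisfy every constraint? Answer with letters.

none

A: has soy, so not soy-free — out
B: has egg white, so not egg-free — reject
C: has honey, so not honey-free — no
D: not usable as a sweetener; has honey, so not honey-free (and 1 more) — reject
E: has coconut oil, so not tree-nut-free — no
F: has soy lecithin, so not soy-free; has egg white, so not egg-free — reject
G: has egg, so not egg-free; has oats, so not oat-free — reject
H: has honey, so not honey-free; has rolled oats, so not oat-free — reject
I: has oat flour, so not oat-free — reject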